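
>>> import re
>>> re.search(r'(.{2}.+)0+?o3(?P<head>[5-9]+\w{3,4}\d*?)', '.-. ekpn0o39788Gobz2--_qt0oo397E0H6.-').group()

'.-. ekpn0o39788Gobz'

The `?` after the quantifier makes it lazy — it takes as little as possible before letting the rest of the pattern try.
The match spans [0:19] → '.-. ekpn0o39788Gobz'.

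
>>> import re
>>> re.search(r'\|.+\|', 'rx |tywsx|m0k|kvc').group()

'|tywsx|m0k|'

`re.search` scans for the first position where the pattern succeeds.
The match spans [3:14] → '|tywsx|m0k|'.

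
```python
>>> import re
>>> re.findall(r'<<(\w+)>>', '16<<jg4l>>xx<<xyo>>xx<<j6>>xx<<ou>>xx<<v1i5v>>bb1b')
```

['jg4l', 'xyo', 'j6', 'ou', 'v1i5v']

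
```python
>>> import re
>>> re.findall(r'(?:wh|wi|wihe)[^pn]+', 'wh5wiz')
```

['wh5wiz']

Walking the string: at [0:6] → 'wh5wiz'.
`findall` yields the raw match text (1 of them) because the pattern has no groups.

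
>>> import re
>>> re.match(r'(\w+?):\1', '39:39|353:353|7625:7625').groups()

('39',)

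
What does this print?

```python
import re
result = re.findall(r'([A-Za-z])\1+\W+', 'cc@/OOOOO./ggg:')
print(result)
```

['c', 'O', 'g']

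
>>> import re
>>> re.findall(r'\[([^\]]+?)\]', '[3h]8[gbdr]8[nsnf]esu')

['3h', 'gbdr', 'nsnf']

Matches: at [0:4] match '[3h]', group 1 = '3h'; at [5:11] match '[gbdr]', group 1 = 'gbdr'; at [12:18] match '[nsnf]', group 1 = 'nsnf'.
Because there's exactly one group, `findall` drops the full match and keeps group 1 from each hit.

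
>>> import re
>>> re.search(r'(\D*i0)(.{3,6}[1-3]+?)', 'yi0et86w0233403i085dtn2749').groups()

('yi0', 'et86w02')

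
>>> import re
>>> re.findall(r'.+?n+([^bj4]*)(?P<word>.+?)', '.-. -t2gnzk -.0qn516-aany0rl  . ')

Pattern: one or more of any character (lazy); then one or more of a literal 'n'; then zero or more of any character except [bj4] (captured); then one or more of any character (lazy) (captured as 'word').
The `?` after the quantifier makes it lazy — it takes as little as possible before letting the rest of the pattern try.
Matches: at [0:32] match '.-. -t2gnzk -.0qn516-aany0rl  . ', groups = ('zk -.0qn516-aany0rl  .', ' ').
`findall` packs the 2 group values into a tuple for every match.

[('zk -.0qn516-aany0rl  .', ' ')]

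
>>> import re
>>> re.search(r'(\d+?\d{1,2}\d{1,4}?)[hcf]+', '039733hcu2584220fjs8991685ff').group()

This matches one or more of a digit (lazy), then 1 to 2 of a digit, then 1 to 4 of a digit (lazy) (captured); then one or more of one of [hcf].
`re.search` scans for the first position where the pattern succeeds.
The match spans [0:8] → '039733hc'.
Captured: group 1 = '039733'.

'039733hc'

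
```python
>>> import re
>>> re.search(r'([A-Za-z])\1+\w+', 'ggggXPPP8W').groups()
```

('g',)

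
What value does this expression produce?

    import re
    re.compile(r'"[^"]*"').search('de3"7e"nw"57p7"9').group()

`search` walks the string left to right and returns the first match it finds.
The match spans [3:7] → '"7e"'.

'"7e"'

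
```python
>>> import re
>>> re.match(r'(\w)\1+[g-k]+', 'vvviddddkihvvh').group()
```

`re.match` won't scan ahead — the pattern has to work from the very first character.
The match spans [0:4] → 'vvvi'.

'vvvi'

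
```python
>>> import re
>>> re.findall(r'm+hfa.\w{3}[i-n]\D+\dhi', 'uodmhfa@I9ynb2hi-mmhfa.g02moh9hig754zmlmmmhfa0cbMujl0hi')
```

['mhfa@I9ynb2hi', 'mmhfa.g02moh9hi']

Pattern: one or more of a literal 'm', then the literal 'hfa'; then any character; then exactly 3 of a word character, then a character in [i-n]; then one or more of a non-digit, then a digit, then the literal 'hi'.
Scanning left to right: at [3:16] → 'mhfa@I9ynb2hi'; at [17:32] → 'mmhfa.g02moh9hi'.
With no groups in the pattern, `findall` gives back each whole match — 2 here.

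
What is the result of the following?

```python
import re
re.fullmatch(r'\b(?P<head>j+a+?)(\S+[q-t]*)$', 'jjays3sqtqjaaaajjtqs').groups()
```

('jja', 'ys3sqtqjaaaajjtqs')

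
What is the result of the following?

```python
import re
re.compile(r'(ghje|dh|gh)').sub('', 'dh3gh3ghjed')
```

`|` is ordered: at each position the engine commits to the first alternative that works.
Every occurrence is swapped for ''.

'33d'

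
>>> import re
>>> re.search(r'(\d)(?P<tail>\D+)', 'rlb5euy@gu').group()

'5euy@gu'

Pattern: a digit (captured); then one or more of a non-digit (captured as 'tail').
The match spans [3:10] → '5euy@gu'.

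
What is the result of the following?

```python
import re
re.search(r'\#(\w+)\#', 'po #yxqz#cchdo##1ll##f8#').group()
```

`re.search` scans for the first position where the pattern succeeds.
The match spans [3:9] → '#yxqz#'.
Captured: group 1 = 'yxqz'.

'#yxqz#'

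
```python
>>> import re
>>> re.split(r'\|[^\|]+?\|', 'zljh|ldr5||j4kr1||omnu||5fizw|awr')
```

Matches to split on: at [4:10] → '|ldr5|'; at [10:17] → '|j4kr1|'; at [17:23] → '|omnu|'; at [23:30] → '|5fizw|'.
Each match becomes a cut point; 5 segments remain.

['zljh', '', '', '', 'awr']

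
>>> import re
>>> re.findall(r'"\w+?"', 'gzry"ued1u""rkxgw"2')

`findall` yields the raw match text (2 of them) because the pattern has no groups.

['"ued1u"', '"rkxgw"']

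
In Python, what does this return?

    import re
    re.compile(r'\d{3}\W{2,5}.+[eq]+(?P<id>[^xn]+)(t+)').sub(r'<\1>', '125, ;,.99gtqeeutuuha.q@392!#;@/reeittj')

The pattern matches exactly 3 of a digit, then 2 to 5 of a non-word character; then one or more of any character, then one or more of one of [eq]; then one or more of any character except [xn] (captured as 'id'); then one or more of a literal 't' (captured).
Matches: at [0:38] → '125, ;,.99gtqeeutuuha.q@392!#;@/reeitt'.
The replacement refers to a captured group, so each match is rewritten using its own captured text.

'<it>j'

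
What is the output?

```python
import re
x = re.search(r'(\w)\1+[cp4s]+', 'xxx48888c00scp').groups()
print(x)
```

('x',)

`\1` is not a pattern — it's the concrete string captured by group 1, re-applied verbatim.
`re.search` tries every starting position until one works.
The match spans [0:4] → 'xxx4'.
Captured: group 1 = 'x'.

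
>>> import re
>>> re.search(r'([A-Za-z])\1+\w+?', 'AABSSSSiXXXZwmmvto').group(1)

The match spans [0:3] → 'AAB'.
Captured: group 1 = 'A'.

'A'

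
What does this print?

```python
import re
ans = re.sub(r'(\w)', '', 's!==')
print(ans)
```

!==

This matches a word character (captured).
Matches: at [0:1] → 's'.
Each match is replaced by ''.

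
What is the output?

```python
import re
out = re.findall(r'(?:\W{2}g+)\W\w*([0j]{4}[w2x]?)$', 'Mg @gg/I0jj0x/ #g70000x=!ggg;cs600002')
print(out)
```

The pattern matches exactly 2 of a non-word character, then one or more of a literal 'g' (non-capturing group); then a non-word character, then zero or more of a word character; then exactly 4 of one of [0j], then optionally one of [w2x] (captured); then anchored at the end.
Matches: at [23:37] match '=!ggg;cs600002', group 1 = '00002'.
`findall` collects group 1 from the one match (1 total).

['00002']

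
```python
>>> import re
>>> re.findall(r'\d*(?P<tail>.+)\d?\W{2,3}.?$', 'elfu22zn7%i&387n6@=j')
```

['elfu22zn7%i&387n6']

Pattern: zero or more of a digit; then one or more of any character (captured as 'tail'); then optionally a digit, then 2 to 3 of a non-word character; then optionally any character; then anchored at the end.
Scanning left to right: at [0:20] match 'elfu22zn7%i&387n6@=j', group 1 = 'elfu22zn7%i&387n6'.
One capturing group, so `findall` returns just the captured substring from the one match — 1 in all.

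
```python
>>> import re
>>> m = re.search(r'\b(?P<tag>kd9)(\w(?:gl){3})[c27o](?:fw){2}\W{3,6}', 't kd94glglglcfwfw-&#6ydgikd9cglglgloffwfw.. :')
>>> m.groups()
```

('kd9', '4glglgl')

The match spans [2:20] → 'kd94glglglcfwfw-&#'.
Captured: group 1 = 'kd9', group 2 = '4glglgl'.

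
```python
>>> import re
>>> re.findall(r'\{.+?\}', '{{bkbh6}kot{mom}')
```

Walking the string: at [0:8] → '{{bkbh6}'; at [11:16] → '{mom}'.
With no groups in the pattern, `findall` gives back each whole match — 2 here.

['{{bkbh6}', '{mom}']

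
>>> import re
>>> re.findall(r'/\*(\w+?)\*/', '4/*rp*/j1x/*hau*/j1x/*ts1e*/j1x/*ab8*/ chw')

['rp', 'hau', 'ts1e', 'ab8']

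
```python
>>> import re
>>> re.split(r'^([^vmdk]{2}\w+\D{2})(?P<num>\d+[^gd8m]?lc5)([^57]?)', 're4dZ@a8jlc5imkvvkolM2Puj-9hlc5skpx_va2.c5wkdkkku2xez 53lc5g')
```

['', 're4dZ@a', '8jlc5', 'i', 'mkvvkolM2Puj-9hlc5skpx_va2.c5wkdkkku2xez 53lc5g']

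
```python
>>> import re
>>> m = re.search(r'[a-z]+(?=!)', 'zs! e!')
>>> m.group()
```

'zs'

The lookaround is zero-width — it requires the adjacent text to match without consuming it, so the asserted text isn't part of the match.
`re.search` scans for the first position where the pattern succeeds.
The match spans [0:2] → 'zs'.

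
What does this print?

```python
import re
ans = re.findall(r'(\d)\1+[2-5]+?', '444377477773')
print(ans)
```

['4', '7', '7']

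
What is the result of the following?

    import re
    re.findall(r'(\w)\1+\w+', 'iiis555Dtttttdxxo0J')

A backreference is literal: `\1` must see the identical characters the first group matched.
With a single group, `findall` returns only what that group captured — 1 item.

['i']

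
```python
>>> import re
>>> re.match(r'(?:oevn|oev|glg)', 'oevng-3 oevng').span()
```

(0, 4)

`re.match` only tries the pattern at the start of the string.
The match spans [0:4] → 'oevn'.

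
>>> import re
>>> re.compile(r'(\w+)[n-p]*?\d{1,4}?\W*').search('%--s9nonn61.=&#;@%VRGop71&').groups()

The match spans [3:18] → 's9nonn61.=&#;@%'.
Captured: group 1 = 's9nonn6'.

('s9nonn6',)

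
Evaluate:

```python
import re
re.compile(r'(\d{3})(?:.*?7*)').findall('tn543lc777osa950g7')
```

Pattern: exactly 3 of a digit (captured); then zero or more of any character (lazy), then zero or more of a literal '7' (non-capturing group).
Scanning left to right: at [2:5] match '543', group 1 = '543'; at [7:10] match '777', group 1 = '777'; at [13:16] match '950', group 1 = '950'.
Because there's exactly one group, `findall` drops the full match and keeps group 1 from each hit.

['543', '777', '950']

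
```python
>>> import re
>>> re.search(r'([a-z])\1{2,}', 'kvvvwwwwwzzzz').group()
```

'vvv'

`\1` has to match the exact text group 1 already captured.
`search` walks the string left to right and returns the first match it finds.
The match spans [1:4] → 'vvv'.
Captured: group 1 = 'v'.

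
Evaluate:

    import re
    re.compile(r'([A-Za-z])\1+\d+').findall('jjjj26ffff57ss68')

The backreference `\1` re-matches whatever the first group consumed, character for character.
Scanning left to right: at [0:6] match 'jjjj26', group 1 = 'j'; at [6:12] match 'ffff57', group 1 = 'f'; at [12:16] match 'ss68', group 1 = 's'.
Because there's exactly one group, `findall` drops the full match and keeps group 1 from each hit.

['j', 'f', 's']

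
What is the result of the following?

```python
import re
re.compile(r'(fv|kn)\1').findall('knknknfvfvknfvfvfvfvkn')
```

['kn', 'fv', 'fv', 'fv']

The backreference `\1` re-matches whatever the first group consumed, character for character.
Walking the string: at [0:4] match 'knkn', group 1 = 'kn'; at [6:10] match 'fvfv', group 1 = 'fv'; at [12:16] match 'fvfv', group 1 = 'fv'; at [16:20] match 'fvfv', group 1 = 'fv'.
With a single group, `findall` returns only what that group captured — 4 items.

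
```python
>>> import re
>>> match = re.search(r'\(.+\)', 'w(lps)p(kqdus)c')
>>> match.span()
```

The match spans [1:14] → '(lps)p(kqdus)'.

(1, 14)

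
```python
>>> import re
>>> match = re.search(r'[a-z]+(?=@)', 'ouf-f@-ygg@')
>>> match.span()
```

(4, 5)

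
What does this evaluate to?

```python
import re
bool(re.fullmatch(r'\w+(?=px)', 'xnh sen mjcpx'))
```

The lookaround is zero-width — it requires the adjacent text to match without consuming it, so the asserted text isn't part of the match.
`re.fullmatch` requires the pattern to consume the entire string.
Here there's no way to consume every character, so the call returns None, and `bool(None)` is False.

False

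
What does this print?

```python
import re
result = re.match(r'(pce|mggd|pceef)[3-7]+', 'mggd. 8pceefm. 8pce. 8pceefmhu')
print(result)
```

`re.match` only tries the pattern at the start of the string.
Here the pattern fails at index 0, so the call returns None.

None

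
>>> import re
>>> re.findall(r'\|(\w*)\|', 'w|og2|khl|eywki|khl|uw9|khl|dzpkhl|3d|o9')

`findall` collects group 1 from each match (4 total).

['og2', 'eywki', 'uw9', 'dzpkhl']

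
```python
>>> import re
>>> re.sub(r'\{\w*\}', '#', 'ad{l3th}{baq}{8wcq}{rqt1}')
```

'ad####'

Each match is replaced by '#'.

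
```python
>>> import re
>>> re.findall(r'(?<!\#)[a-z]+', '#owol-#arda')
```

['wol', 'rda']

A negative assertion filters positions out without eating any characters.
With no groups in the pattern, `findall` gives back each whole match — 2 here.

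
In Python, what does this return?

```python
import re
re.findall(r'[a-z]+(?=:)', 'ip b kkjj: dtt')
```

The `(?=…)`/`(?<=…)` assertion just peeks at neighbouring text; it doesn't advance the match position.
Scanning left to right: at [5:9] → 'kkjj'.
With no groups in the pattern, `findall` gives back each whole match — 1 here.

['kkjj']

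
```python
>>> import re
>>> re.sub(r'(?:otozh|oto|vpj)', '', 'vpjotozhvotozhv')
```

'vv'

`|` is ordered: at each position the engine commits to the first alternative that works.
Matches: at [0:3] → 'vpj'; at [3:8] → 'otozh'; at [9:14] → 'otozh'.
Each match is replaced by ''.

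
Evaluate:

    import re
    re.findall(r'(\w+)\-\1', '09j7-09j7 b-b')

A backreference is literal: `\1` must see the identical characters the first group matched.
Because there's exactly one group, `findall` drops the full match and keeps group 1 from each hit.

['09j7', 'b']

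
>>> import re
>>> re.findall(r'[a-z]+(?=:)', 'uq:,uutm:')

['uq', 'uutm']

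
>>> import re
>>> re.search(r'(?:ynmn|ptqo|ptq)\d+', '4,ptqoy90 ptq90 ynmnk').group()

'ptq90'

`re.search` scans for the first position where the pattern succeeds.
The match spans [10:15] → 'ptq90'.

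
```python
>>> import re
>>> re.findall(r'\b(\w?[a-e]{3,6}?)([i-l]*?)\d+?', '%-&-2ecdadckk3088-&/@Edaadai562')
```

[('2ecdadc', 'kk'), ('Edaada', 'i')]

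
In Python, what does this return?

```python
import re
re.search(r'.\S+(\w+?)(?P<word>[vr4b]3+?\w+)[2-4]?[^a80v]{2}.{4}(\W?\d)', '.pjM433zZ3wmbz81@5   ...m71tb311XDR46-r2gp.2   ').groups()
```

The pattern matches any character, then one or more of a non-whitespace character; then one or more of a word character (lazy) (captured); then one of [vr4b], then one or more of the literal '3' (lazy), then one or more of a word character (captured as 'word'); then optionally a character in [2-4], then exactly 2 of any character except [a80v], then exactly 4 of any character; then optionally a non-word character, then a digit (captured).
`search` walks the string left to right and returns the first match it finds.
The match spans [0:18] → '.pjM433zZ3wmbz81@5'.
Captured: group 1 = 'M', group 2 = '433zZ3w', group 3 = '5'.

('M', '433zZ3w', '5')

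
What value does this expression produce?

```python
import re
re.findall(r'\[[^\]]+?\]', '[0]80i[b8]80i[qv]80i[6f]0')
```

['[0]', '[b8]', '[qv]', '[6f]']

No capturing groups, so `findall` returns the 4 full match strings.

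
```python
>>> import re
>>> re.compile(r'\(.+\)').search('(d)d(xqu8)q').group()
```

'(d)d(xqu8)'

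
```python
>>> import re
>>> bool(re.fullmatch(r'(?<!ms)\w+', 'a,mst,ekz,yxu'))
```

False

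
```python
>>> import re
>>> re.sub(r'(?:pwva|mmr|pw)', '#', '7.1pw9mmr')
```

Each match is replaced by '#'.

'7.1#9#'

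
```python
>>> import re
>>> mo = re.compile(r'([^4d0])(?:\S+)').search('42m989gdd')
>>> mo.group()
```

The match spans [1:9] → '2m989gdd'.

'2m989gdd'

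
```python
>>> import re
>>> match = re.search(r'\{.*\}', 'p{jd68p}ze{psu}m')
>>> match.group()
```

The match spans [1:15] → '{jd68p}ze{psu}'.

'{jd68p}ze{psu}'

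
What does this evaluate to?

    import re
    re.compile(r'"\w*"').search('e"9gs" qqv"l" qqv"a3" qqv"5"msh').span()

(1, 6)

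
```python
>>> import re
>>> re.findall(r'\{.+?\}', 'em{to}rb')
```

['{to}']

`findall` yields the raw match text (1 of them) because the pattern has no groups.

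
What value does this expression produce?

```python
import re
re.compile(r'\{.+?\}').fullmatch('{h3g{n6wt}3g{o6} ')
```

None

`re.fullmatch` is like wrapping the pattern in `^…$` (in single-line mode).
Here there's no way to consume every character, so the call returns None.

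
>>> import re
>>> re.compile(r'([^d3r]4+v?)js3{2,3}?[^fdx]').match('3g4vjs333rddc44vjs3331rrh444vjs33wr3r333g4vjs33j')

The pattern matches any character except [d3r], then one or more of the literal '4', then optionally a literal 'v' (captured); then the literal 'js', then 2 to 3 of a literal '3' (lazy), then any character except [fdx].
`re.match` won't scan ahead — the pattern has to work from the very first character.
Here position 0 doesn't satisfy it, so the call returns None.

None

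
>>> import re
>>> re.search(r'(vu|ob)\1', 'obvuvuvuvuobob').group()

'vuvu'

A backreference is literal: `\1` must see the identical characters the first group matched.
The match spans [2:6] → 'vuvu'.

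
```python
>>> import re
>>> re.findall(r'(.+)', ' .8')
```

[' .8']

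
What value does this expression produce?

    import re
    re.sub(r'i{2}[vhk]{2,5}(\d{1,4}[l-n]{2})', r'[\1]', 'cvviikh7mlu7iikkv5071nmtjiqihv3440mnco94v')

The pattern matches exactly 2 of the literal 'i', then 2 to 5 of one of [vhk]; then 1 to 4 of a digit, then exactly 2 of a character in [l-n] (captured).
Each match is replaced using the text its own group 1 captured.

'cvv[7ml]u7[5071nm]tjiqihv3440mnco94v'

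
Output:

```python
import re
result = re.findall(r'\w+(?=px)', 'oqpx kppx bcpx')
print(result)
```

Lookahead/lookbehind check context without consuming it, so the matched span excludes the asserted characters.
Matches: at [0:2] → 'oq'; at [5:7] → 'kp'; at [10:12] → 'bc'.
`findall` yields the raw match text (3 of them) because the pattern has no groups.

['oq', 'kp', 'bc']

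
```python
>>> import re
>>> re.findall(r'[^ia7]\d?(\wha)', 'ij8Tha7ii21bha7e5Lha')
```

['Tha', 'bha', 'Lha']

Pattern: any character except [ia7], then optionally a digit; then a word character, then the literal 'ha' (captured).
Matches: at [1:6] match 'j8Tha', group 1 = 'Tha'; at [9:14] match '21bha', group 1 = 'bha'; at [15:20] match 'e5Lha', group 1 = 'Lha'.
One capturing group, so `findall` returns just the captured substring from each match — 3 in all.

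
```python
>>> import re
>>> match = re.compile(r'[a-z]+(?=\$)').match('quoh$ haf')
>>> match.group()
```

'quoh'

With `match`, the pattern is implicitly anchored at the beginning.
The match spans [0:4] → 'quoh'.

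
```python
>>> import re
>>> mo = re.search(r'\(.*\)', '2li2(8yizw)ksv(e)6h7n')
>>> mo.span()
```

(4, 17)

`search` walks the string left to right and returns the first match it finds.
The match spans [4:17] → '(8yizw)ksv(e)'.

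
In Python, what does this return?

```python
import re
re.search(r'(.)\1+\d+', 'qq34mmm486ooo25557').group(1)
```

'q'

The backreference `\1` re-matches whatever the first group consumed, character for character.
`re.search` tries every starting position until one works.
The match spans [0:4] → 'qq34'.
Captured: group 1 = 'q'.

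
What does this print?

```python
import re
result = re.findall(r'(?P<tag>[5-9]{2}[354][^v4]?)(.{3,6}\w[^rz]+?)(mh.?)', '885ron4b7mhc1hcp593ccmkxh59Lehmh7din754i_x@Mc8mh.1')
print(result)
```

Pattern: exactly 2 of a character in [5-9], then one of [354], then optionally any character except [v4] (captured as 'tag'); then 3 to 6 of any character, then a word character, then one or more of any character except [rz] (lazy) (captured); then the literal 'mh', then optionally any character (captured).
Matches: at [0:33] match '885ron4b7mhc1hcp593ccmkxh59Lehmh7', groups = ('885r', 'on4b7mhc1hcp593ccmkxh59Leh', 'mh7'); at [36:49] match '754i_x@Mc8mh.', groups = ('754i', '_x@Mc8', 'mh.').
With 3 capturing groups, `findall` returns a 3-tuple per match.

[('885r', 'on4b7mhc1hcp593ccmkxh59Leh', 'mh7'), ('754i', '_x@Mc8', 'mh.')]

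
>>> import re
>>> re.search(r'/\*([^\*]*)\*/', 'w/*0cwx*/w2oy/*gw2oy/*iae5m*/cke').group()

'/*0cwx*/'

`re.search` scans for the first position where the pattern succeeds.
The match spans [1:9] → '/*0cwx*/'.
Captured: group 1 = '0cwx'.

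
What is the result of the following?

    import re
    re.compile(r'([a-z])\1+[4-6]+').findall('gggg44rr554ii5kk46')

['g', 'r', 'i', 'k']

A backreference is literal: `\1` must see the identical characters the first group matched.
Walking the string: at [0:6] match 'gggg44', group 1 = 'g'; at [6:11] match 'rr554', group 1 = 'r'; at [11:14] match 'ii5', group 1 = 'i'; at [14:18] match 'kk46', group 1 = 'k'.
Because there's exactly one group, `findall` drops the full match and keeps group 1 from each hit.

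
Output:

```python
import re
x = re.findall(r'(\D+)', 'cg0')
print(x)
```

['cg']

This matches one or more of a non-digit (captured).
Scanning left to right: at [0:2] match 'cg', group 1 = 'cg'.
One capturing group, so `findall` returns just the captured substring from the one match — 1 in all.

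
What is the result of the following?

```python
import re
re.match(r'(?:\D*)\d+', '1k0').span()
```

(0, 1)

`match` is anchored at position 0; if the pattern doesn't fit there, it returns None.
The match spans [0:1] → '1'.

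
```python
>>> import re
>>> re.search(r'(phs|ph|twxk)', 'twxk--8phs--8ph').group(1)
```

'twxk'

`search` walks the string left to right and returns the first match it finds.
The match spans [0:4] → 'twxk'.
Captured: group 1 = 'twxk'.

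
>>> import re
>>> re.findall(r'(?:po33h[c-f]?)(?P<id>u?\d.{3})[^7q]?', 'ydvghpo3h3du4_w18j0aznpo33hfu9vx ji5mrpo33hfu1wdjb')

['u9vx ', 'u1wdj']

Pattern: the literal 'po', then the literal '33h', then optionally a character in [c-f] (non-capturing group); then optionally a literal 'u', then a digit, then exactly 3 of any character (captured as 'id'); then optionally any character except [7q].
Scanning left to right: at [22:34] match 'po33hfu9vx j', group 1 = 'u9vx '; at [38:50] match 'po33hfu1wdjb', group 1 = 'u1wdj'.
With a single group, `findall` returns only what that group captured — 2 items.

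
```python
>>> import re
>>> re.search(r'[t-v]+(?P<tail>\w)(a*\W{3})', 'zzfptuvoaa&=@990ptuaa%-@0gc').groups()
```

('o', 'aa&=@')

The match spans [4:13] → 'tuvoaa&=@'.
Captured: group 1 = 'o', group 2 = 'aa&=@'.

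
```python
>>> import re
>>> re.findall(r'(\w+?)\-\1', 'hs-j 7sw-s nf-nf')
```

['nf']

`\1` is not a pattern — it's the concrete string captured by group 1, re-applied verbatim.
Walking the string: at [11:16] match 'nf-nf', group 1 = 'nf'.
`findall` collects group 1 from the one match (1 total).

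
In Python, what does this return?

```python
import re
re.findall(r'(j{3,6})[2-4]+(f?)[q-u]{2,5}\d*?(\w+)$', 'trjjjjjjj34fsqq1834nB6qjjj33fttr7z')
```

[('jjjjjj', 'f', '1834nB6qjjj33fttr7z')]

The `?` after the quantifier makes it lazy — it takes as little as possible before letting the rest of the pattern try.
3 groups means the one result is a tuple of 3 captured strings — 1 here.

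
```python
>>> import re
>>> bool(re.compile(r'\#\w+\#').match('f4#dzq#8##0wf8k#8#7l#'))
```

False

`re.match` won't scan ahead — the pattern has to work from the very first character.
Here position 0 doesn't satisfy it, so the call returns None, and `bool(None)` is False.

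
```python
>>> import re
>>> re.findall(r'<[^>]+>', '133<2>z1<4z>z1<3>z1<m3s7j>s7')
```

Matches: at [3:6] → '<2>'; at [8:12] → '<4z>'; at [14:17] → '<3>'; at [19:26] → '<m3s7j>'.
`findall` yields the raw match text (4 of them) because the pattern has no groups.

['<2>', '<4z>', '<3>', '<m3s7j>']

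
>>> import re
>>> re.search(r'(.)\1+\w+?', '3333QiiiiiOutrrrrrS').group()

A backreference is literal: `\1` must see the identical characters the first group matched.
Unlike `match`, `search` isn't anchored — it looks for the pattern anywhere in the string.
The match spans [0:5] → '3333Q'.
Captured: group 1 = '3'.

'3333Q'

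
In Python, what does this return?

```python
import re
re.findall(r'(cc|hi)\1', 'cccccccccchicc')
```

['cc', 'cc']

`\1` is not a pattern — it's the concrete string captured by group 1, re-applied verbatim.
Scanning left to right: at [0:4] match 'cccc', group 1 = 'cc'; at [4:8] match 'cccc', group 1 = 'cc'.
`findall` collects group 1 from each match (2 total).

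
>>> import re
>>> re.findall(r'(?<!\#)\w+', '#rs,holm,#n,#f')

['s', 'holm']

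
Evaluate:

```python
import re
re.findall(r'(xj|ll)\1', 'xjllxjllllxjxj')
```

`\1` is not a pattern — it's the concrete string captured by group 1, re-applied verbatim.
Matches: at [6:10] match 'llll', group 1 = 'll'; at [10:14] match 'xjxj', group 1 = 'xj'.
One capturing group, so `findall` returns just the captured substring from each match — 2 in all.

['ll', 'xj']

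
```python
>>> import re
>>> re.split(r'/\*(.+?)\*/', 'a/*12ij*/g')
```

['a', '12ij', 'g']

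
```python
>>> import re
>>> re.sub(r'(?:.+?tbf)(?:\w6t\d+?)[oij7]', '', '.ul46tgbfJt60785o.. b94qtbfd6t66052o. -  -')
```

The pattern matches one or more of any character (lazy), then the literal 'tbf' (non-capturing group); then a word character, then the literal '6t', then one or more of a digit (lazy) (non-capturing group); then one of [oij7].
Matches: at [0:36] → '.ul46tgbfJt60785o.. b94qtbfd6t66052o'.
Each match is replaced by ''.

'. -  -'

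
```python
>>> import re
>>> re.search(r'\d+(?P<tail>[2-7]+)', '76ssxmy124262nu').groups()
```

('6',)

This matches one or more of a digit; then one or more of a character in [2-7] (captured as 'tail').
`search` walks the string left to right and returns the first match it finds.
The match spans [0:2] → '76'.
Captured: group 1 = '6'.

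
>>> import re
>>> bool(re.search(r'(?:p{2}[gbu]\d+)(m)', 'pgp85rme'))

False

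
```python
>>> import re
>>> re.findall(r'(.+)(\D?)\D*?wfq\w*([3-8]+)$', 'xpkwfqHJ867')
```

[('xpk', '', '7')]

Pattern: one or more of any character (captured); then optionally a non-digit (captured); then zero or more of a non-digit (lazy), then the literal 'wfq', then zero or more of a word character; then one or more of a character in [3-8] (captured); then anchored at the end.
Scanning left to right: at [0:11] match 'xpkwfqHJ867', groups = ('xpk', '', '7').
3 groups means the one result is a tuple of 3 captured strings — 1 here.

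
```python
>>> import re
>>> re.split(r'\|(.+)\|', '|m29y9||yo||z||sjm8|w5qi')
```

['', 'm29y9||yo||z||sjm8', 'w5qi']

The group in the pattern means `split` returns the separators' captures alongside the pieces.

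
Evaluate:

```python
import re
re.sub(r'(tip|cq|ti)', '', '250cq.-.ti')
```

Matches: at [3:5] → 'cq'; at [8:10] → 'ti'.
`sub` substitutes '' at each match site.

'250.-.'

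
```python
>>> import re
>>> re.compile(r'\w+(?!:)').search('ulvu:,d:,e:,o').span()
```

`(?!…)`/`(?<!…)` only lets a position through if the neighbouring text does NOT match; no characters are consumed.
`search` walks the string left to right and returns the first match it finds.
The match spans [0:3] → 'ulv'.

(0, 3)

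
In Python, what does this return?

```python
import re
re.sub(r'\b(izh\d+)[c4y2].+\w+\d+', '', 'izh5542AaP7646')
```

The pattern matches a word boundary (`\b`, zero-width); then the literal 'izh', then one or more of a digit (captured); then one of [c4y2], then one or more of any character; then one or more of a word character, then one or more of a digit.
Every occurrence is swapped for ''.

''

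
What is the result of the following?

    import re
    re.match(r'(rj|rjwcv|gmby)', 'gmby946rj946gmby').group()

'gmby'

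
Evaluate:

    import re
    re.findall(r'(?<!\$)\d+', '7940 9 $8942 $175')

Because the assertion is negative and zero-width, positions next to the forbidden text are skipped.
Matches: at [0:4] → '7940'; at [5:6] → '9'; at [9:12] → '942'; at [15:17] → '75'.
With no groups in the pattern, `findall` gives back each whole match — 4 here.

['7940', '9', '942', '75']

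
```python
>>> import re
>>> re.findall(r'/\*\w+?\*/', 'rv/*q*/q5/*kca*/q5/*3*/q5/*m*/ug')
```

['/*q*/', '/*kca*/', '/*3*/', '/*m*/']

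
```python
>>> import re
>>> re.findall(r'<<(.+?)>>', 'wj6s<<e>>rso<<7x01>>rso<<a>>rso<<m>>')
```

Because the quantifier is non-greedy, it stops expanding at the earliest point where the rest of the pattern can succeed.
Matches: at [4:9] match '<<e>>', group 1 = 'e'; at [12:20] match '<<7x01>>', group 1 = '7x01'; at [23:28] match '<<a>>', group 1 = 'a'; at [31:36] match '<<m>>', group 1 = 'm'.
One capturing group, so `findall` returns just the captured substring from each match — 4 in all.

['e', '7x01', 'a', 'm']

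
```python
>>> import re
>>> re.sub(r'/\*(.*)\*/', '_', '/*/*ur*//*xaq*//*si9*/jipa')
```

'_jipa'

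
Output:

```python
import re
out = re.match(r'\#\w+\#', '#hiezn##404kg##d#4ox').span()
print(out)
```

(0, 7)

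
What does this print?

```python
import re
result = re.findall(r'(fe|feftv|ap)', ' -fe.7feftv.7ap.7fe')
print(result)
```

['fe', 'fe', 'ap', 'fe']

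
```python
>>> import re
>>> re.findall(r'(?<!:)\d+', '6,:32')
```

The negative lookaround is zero-width — it rules out positions where the adjacent text would match, without consuming anything.
No capturing groups, so `findall` returns the 2 full match strings.

['6', '2']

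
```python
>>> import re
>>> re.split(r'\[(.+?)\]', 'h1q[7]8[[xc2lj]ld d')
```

['h1q', '7', '8', '[xc2lj', 'ld d']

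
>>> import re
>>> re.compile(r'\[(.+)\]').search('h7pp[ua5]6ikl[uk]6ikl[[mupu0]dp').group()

The match spans [4:29] → '[ua5]6ikl[uk]6ikl[[mupu0]'.

'[ua5]6ikl[uk]6ikl[[mupu0]'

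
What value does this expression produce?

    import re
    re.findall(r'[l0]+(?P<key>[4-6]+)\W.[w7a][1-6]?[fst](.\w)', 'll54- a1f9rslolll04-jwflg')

[('54', '9r'), ('4', 'lg')]

Pattern: one or more of one of [l0]; then one or more of a character in [4-6] (captured as 'key'); then a non-word character, then any character; then one of [w7a], then optionally a character in [1-6], then one of [fst]; then any character, then a word character (captured).
Scanning left to right: at [0:11] match 'll54- a1f9r', groups = ('54', '9r'); at [14:25] match 'lll04-jwflg', groups = ('4', 'lg').
2 groups means each result is a tuple of 2 captured strings — 2 here.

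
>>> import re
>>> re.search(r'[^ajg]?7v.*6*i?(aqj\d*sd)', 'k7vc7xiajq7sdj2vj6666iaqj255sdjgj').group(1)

Pattern: optionally any character except [ajg], then the literal '7v', then zero or more of any character; then zero or more of the literal '6', then optionally a literal 'i'; then the literal 'aqj', then zero or more of a digit, then the literal 'sd' (captured).
`re.search` tries every starting position until one works.
The match spans [0:30] → 'k7vc7xiajq7sdj2vj6666iaqj255sd'.
Captured: group 1 = 'aqj255sd'.

'aqj255sd'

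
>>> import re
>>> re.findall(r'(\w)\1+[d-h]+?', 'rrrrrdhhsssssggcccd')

['r', 's', 'c']

`\1` is not a pattern — it's the concrete string captured by group 1, re-applied verbatim.
One capturing group, so `findall` returns just the captured substring from each match — 3 in all.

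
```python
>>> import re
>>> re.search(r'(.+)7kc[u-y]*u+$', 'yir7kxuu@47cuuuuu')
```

None

This matches one or more of any character (captured); then the literal '7kc', then zero or more of a character in [u-y], then one or more of the literal 'u'; then anchored at the end.
Unlike `match`, `search` isn't anchored — it looks for the pattern anywhere in the string.
Here nothing in the string fits, so the call returns None.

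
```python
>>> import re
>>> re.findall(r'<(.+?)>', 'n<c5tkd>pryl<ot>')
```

['c5tkd', 'ot']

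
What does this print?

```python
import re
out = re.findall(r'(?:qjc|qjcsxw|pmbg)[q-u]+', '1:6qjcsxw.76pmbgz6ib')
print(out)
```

['qjcs']

Matches: at [3:7] → 'qjcs'.
No capturing groups, so `findall` returns the 1 full match string.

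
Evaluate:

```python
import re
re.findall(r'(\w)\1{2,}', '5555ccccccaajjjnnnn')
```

['5', 'c', 'j', 'n']

`\1` is not a pattern — it's the concrete string captured by group 1, re-applied verbatim.
Walking the string: at [0:4] match '5555', group 1 = '5'; at [4:10] match 'cccccc', group 1 = 'c'; at [12:15] match 'jjj', group 1 = 'j'; at [15:19] match 'nnnn', group 1 = 'n'.
`findall` collects group 1 from each match (4 total).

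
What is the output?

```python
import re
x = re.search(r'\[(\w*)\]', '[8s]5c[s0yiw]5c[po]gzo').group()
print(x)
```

[8s]

Unlike `match`, `search` isn't anchored — it looks for the pattern anywhere in the string.
The match spans [0:4] → '[8s]'.
Captured: group 1 = '8s'.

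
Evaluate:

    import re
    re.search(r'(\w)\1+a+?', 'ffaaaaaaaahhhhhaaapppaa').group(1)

A backreference is literal: `\1` must see the identical characters the first group matched.
Unlike `match`, `search` isn't anchored — it looks for the pattern anywhere in the string.
The match spans [0:3] → 'ffa'.
Captured: group 1 = 'f'.

'f'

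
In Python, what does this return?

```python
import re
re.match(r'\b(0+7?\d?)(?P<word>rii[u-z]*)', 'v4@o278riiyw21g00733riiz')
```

None

The pattern matches a word boundary (`\b`, zero-width); then one or more of a literal '0', then optionally the literal '7', then optionally a digit (captured); then the literal 'rii', then zero or more of a character in [u-z] (captured as 'word').
`re.match` won't scan ahead — the pattern has to work from the very first character.
Here position 0 doesn't satisfy it, so the call returns None.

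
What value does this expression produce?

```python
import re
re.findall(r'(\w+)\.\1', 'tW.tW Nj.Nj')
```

`\1` is not a pattern — it's the concrete string captured by group 1, re-applied verbatim.
Because there's exactly one group, `findall` drops the full match and keeps group 1 from each hit.

['tW', 'Nj']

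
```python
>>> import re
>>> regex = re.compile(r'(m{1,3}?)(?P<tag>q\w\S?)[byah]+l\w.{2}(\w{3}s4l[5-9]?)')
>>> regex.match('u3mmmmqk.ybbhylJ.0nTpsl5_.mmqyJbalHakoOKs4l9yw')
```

None

Pattern: 1 to 3 of a literal 'm' (lazy) (captured); then the literal 'q', then a word character, then optionally a non-whitespace character (captured as 'tag'); then one or more of one of [byah], then the literal 'l'; then a word character, then exactly 2 of any character; then exactly 3 of a word character, then the literal 's4l', then optionally a character in [5-9] (captured).
`re.match` won't scan ahead — the pattern has to work from the very first character.
Here the string doesn't start with a match, so the call returns None.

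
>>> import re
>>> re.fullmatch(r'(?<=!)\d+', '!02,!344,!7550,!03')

None

The lookaround is zero-width — it requires the adjacent text to match without consuming it, so the asserted text isn't part of the match.
`fullmatch` succeeds only if the pattern covers the string from start to end.
Here the pattern can't cover the whole string, so the call returns None.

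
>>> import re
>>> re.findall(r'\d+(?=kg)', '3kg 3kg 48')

['3', '3']

The `(?=…)`/`(?<=…)` assertion just peeks at neighbouring text; it doesn't advance the match position.
Walking the string: at [0:1] → '3'; at [4:5] → '3'.
With no groups in the pattern, `findall` gives back each whole match — 2 here.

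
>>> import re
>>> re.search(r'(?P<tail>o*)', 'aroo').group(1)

Pattern: zero or more of a literal 'o' (captured as 'tail').
`re.search` scans for the first position where the pattern succeeds.
The match spans [0:0] → ''.
Captured: group 1 = ''.

''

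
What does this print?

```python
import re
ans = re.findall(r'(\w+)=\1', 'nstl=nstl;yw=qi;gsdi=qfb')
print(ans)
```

['nstl']

A backreference is literal: `\1` must see the identical characters the first group matched.
`findall` collects group 1 from the one match (1 total).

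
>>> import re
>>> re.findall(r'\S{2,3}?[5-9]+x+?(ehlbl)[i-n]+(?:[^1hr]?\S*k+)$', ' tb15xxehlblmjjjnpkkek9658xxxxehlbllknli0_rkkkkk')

This matches 2 to 3 of a non-whitespace character (lazy), then one or more of a character in [5-9], then one or more of the literal 'x' (lazy); then the literal 'eh', then the literal 'lbl' (captured); then one or more of a character in [i-n]; then optionally any character except [1hr], then zero or more of a non-whitespace character, then one or more of a literal 'k' (non-capturing group); then anchored at the end.
Matches: at [1:48] match 'tb15xxehlblmjjjnpkkek9658xxxxehlbllknli0_rkkkkk', group 1 = 'ehlbl'.
One capturing group, so `findall` returns just the captured substring from the one match — 1 in all.

['ehlbl']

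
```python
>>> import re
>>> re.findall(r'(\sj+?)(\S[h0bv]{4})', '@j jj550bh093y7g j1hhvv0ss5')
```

The pattern matches whitespace, then one or more of a literal 'j' (lazy) (captured); then a non-whitespace character, then exactly 4 of one of [h0bv] (captured).
Matches: at [16:23] match ' j1hhvv', groups = (' j', '1hhvv').
Multiple groups make `findall` return tuples — one 2-tuple for the one match.

[(' j', '1hhvv')]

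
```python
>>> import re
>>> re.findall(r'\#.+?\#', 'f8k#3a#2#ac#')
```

['#3a#', '#ac#']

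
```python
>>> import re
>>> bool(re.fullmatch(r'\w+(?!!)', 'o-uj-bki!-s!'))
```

False

`re.fullmatch` requires the pattern to consume the entire string.
Here the pattern can't cover the whole string, so the call returns None, and `bool(None)` is False.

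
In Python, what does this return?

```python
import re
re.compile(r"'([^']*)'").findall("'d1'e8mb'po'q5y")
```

Walking the string: at [0:4] match "'d1'", group 1 = 'd1'; at [8:12] match "'po'", group 1 = 'po'.
With a single group, `findall` returns only what that group captured — 2 items.

['d1', 'po']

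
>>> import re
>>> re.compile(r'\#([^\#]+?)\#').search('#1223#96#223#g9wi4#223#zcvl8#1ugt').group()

'#1223#'

The match spans [0:6] → '#1223#'.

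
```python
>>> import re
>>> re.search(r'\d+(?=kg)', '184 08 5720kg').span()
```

Lookahead/lookbehind check context without consuming it, so the matched span excludes the asserted characters.
`re.search` tries every starting position until one works.
The match spans [7:11] → '5720'.

(7, 11)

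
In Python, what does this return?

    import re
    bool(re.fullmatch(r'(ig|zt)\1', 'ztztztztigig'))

For `fullmatch`, every character of the input must be accounted for by the pattern.
Here the string isn't matched end-to-end, so the call returns None, and `bool(None)` is False.

False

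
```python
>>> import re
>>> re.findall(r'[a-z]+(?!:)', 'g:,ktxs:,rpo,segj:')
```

The negative lookahead/lookbehind blocks any match where the forbidden context is present.
Since nothing is captured, `findall` lists the 3 matched substrings directly.

['ktx', 'rpo', 'seg']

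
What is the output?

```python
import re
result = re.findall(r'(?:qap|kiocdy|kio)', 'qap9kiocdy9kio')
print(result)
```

['qap', 'kiocdy', 'kio']

The regex engine tests alternatives in the order written; an earlier branch that matches wins even if a later one would match more.
Walking the string: at [0:3] → 'qap'; at [4:10] → 'kiocdy'; at [11:14] → 'kio'.
`findall` yields the raw match text (3 of them) because the pattern has no groups.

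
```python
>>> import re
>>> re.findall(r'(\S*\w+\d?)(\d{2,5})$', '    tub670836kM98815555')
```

[('tub670836kM988155', '55')]

Pattern: zero or more of a non-whitespace character, then one or more of a word character, then optionally a digit (captured); then 2 to 5 of a digit (captured); then anchored at the end.
`findall` packs the 2 group values into a tuple for every match.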